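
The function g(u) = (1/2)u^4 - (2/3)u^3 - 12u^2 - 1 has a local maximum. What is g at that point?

-1

g'(u) = 2u^3 - 2u^2 - 24u. Setting g'(u) = 0 gives u ∈ {-3, 0, 4}.
Second-derivative test with g''(u) = 6u^2 - 4u - 24: g''(-3) = 42 > 0 ⇒ local minimum; g''(0) = -24 < 0 ⇒ local maximum; g''(4) = 56 > 0 ⇒ local minimum.
Thus g has its local maximum at u = 0, with value -1.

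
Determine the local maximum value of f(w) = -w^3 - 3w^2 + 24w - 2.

26

Critical points: f'(w) = -3w^2 - 6w + 24 vanishes at w = -4, 2.
Second-derivative test with f''(w) = -6w - 6: f''(-4) = 18 > 0 ⇒ local minimum; f''(2) = -18 < 0 ⇒ local maximum.
So the local maximum value is f(2) = 26.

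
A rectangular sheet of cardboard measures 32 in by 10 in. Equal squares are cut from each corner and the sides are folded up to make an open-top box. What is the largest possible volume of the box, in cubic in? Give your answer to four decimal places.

With cut size x, the volume is V(x) = x(32 − 2x)(10 − 2x) for 0 < x < 5.
V'(x) = 12x^2 − 168x + 320. Setting V'(x) = 0 gives x ≈ 2.2742 (the root in (0, 5)).
V''(x) = 24x − 168 is negative there, so this is the maximum; V ≈ 340.3457.

340.3457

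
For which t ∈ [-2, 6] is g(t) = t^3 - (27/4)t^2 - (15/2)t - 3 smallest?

5

g'(t) = 3t^2 - (27/2)t - 15/2, which vanishes at t = -1/2 and t = 5.
Candidates: g(-2) = -23, g(-1/2) = -17/16, g(5) = -337/4, g(6) = -75.
Hence the absolute minimum is -337/4 at t = 5.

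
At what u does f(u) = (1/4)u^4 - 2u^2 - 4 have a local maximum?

0

Critical points: f'(u) = u^3 - 4u vanishes at u = -2, 0, 2.
Second-derivative test with f''(u) = 3u^2 - 4: f''(-2) = 8 > 0 ⇒ local minimum; f''(0) = -4 < 0 ⇒ local maximum; f''(2) = 8 > 0 ⇒ local minimum.
The local maximum is f(0) = -4.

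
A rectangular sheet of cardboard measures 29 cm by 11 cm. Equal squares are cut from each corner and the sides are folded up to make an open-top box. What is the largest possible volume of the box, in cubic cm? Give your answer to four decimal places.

360.1791

With cut size x, the volume is V(x) = x(29 − 2x)(11 − 2x) for 0 < x < 5.5.
V'(x) = 12x^2 − 160x + 319. Setting V'(x) = 0 gives x ≈ 2.4404 (the root in (0, 5.5)).
V''(x) = 24x − 160 is negative there, so this is the maximum; V ≈ 360.1791.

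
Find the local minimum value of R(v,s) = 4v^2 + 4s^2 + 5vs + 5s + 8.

∂R/∂v = 8v + 5s = 0 and ∂R/∂s = 5v + 8s + 5 = 0, so (v, s) = (25/39, -40/39).
The Hessian has R_{vv} = 8, R_{ss} = 8, R_{vs} = 5, giving D = 39 > 0 with R_{vv} > 0, so the point is a local minimum.
R(25/39, -40/39) = 212/39.

212/39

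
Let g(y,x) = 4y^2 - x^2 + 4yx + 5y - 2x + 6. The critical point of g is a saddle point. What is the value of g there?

∂g/∂y = 8y + 4x + 5 = 0 and ∂g/∂x = 4y - 2x - 2 = 0, so (y, x) = (-1/16, -9/8).
The Hessian has g_{yy} = 8, g_{xx} = -2, g_{yx} = 4, giving D = -32 < 0, so the point is a saddle point.
g(-1/16, -9/8) = 223/32.

223/32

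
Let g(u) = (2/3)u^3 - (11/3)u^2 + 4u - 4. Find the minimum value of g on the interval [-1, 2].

The derivative is 2u^2 - (22/3)u + 4, whose only zero in [-1, 2] is u = 2/3.
Evaluating at the critical points and endpoints: g(-1) = -37/3; g(2/3) = -224/81; g(2) = -16/3.
Hence the absolute minimum is -37/3 at u = -1.

-37/3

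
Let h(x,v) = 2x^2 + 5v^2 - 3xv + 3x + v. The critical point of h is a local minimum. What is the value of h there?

∂h/∂x = 4x - 3v + 3 = 0 and ∂h/∂v = -3x + 10v + 1 = 0, so (x, v) = (-33/31, -13/31).
The Hessian has h_{xx} = 4, h_{vv} = 10, h_{xv} = -3, giving D = 31 > 0 with h_{xx} > 0, so the point is a local minimum.
h(-33/31, -13/31) = -56/31.

-56/31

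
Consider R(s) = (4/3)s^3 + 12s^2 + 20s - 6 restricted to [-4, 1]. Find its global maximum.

The derivative is 4s^2 + 24s + 20, whose only zero in [-4, 1] is s = -1.
Compare values at every candidate in [-4, 1]: R(-4) = 62/3, R(-1) = -46/3, R(1) = 82/3.
So the maximum is R(1) = 82/3.

82/3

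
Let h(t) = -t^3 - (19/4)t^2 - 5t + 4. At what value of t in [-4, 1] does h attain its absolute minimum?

h'(t) = -3t^2 - (19/2)t - 5, which vanishes at t = -5/2 and t = -2/3.
Candidates: h(-4) = 12,  h(-5/2) = 39/16,  h(-2/3) = 149/27,  h(1) = -27/4.
So the minimum is h(1) = -27/4.

1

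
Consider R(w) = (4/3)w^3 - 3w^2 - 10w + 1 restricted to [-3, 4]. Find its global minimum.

Differentiating, R'(w) = 4w^2 - 6w - 10; which vanishes at w = -1 and w = 5/2.
Compare values at every candidate in [-3, 4]: R(-3) = -32; R(-1) = 20/3; R(5/2) = -263/12; R(4) = -5/3.
The minimum over the interval is -32, attained at w = -3.

-32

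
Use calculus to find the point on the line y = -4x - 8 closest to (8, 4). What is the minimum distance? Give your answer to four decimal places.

10.6716

Minimize D(x)^2 = (x - 8)^2 + (-4x - 12)^2.
d/dx[D^2] = 2(x - 8) + 2·(-4)·(-4x - 12) = 0 ⇒ x = -40/17.
Then y = 24/17 and the distance is √(1936/17) ≈ 10.6716.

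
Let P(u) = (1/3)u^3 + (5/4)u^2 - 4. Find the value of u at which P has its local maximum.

P'(u) = u^2 + (5/2)u = 0 at u = -5/2, 0.
Since P''(u) = 2u + 5/2, we get P''(-5/2) = -5/2 < 0 ⇒ local maximum; P''(0) = 5/2 > 0 ⇒ local minimum.
Thus P has its local maximum at u = -5/2, with value -67/48.

-5/2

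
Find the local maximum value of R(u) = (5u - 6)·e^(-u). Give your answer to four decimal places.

R'(u) = 5·e^(-u) + (5u - 6)·(-1)·e^(-u) = (-5u + 11)·e^(-u). Since e^(-u) > 0, the only critical point is u = 11/5.
R''(11/5) has the same sign as -5 < 0, so this is a local maximum.
R(11/5) = (5)·e^(-11/5) ≈ 0.5540.

0.5540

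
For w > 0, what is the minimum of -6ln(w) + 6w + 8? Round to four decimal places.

P'(w) = -6/w + 6 = 0 gives w = 1.
P''(w) = 6/w², which is positive for w > 0, so this is a local minimum.
P(1) = -6·ln(1) + 6 + 8 ≈ 14.0000.

14.0000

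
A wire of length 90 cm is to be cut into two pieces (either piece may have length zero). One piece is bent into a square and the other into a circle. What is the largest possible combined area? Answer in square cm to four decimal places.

Let x be the length used for the square. Square side x/4; circle radius (90−x)/(2π).
A(x) = (x/4)² + π·((90−x)/(2π))² = x²/16 + (90−x)²/(4π) for 0 ≤ x ≤ 90. A'(x) = x/8 − (90−x)/(2π) = 0 gives x = 4·90/(π+4) ≈ 50.4089.
A'' > 0, so the interior critical point is a minimum; the maximum is at an endpoint. A(0) = 644.5775 and A(90) = 506.2500, so the largest area is 644.5775.

644.5775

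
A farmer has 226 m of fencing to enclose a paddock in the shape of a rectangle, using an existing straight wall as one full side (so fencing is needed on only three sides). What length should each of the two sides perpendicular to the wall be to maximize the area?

113/2

Let the sides perpendicular to the wall have length x and the parallel side y, so 2x + y = 226 and the area is A = xy = x(226 − 2x).
A'(x) = 226 − 4x = 0 gives x = 113/2, and A''(x) = −4 < 0 confirms a maximum.
Then y = 226 − 2·113/2 = 113 and A = 12769/2.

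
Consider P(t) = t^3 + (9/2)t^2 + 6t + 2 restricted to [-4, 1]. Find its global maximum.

Differentiating, P'(t) = 3t^2 + 9t + 6; which vanishes at t = -2 and t = -1.
Candidates: P(-4) = -14,  P(-2) = 0,  P(-1) = -1/2,  P(1) = 27/2.
Hence the absolute maximum is 27/2 at t = 1.

27/2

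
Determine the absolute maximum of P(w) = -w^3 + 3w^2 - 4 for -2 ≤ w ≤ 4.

16

Differentiating, P'(w) = -3w^2 + 6w; which vanishes at w = 0 and w = 2.
Evaluating at the critical points and endpoints: P(-2) = 16, P(0) = -4, P(2) = 0, P(4) = -20.
Hence the absolute maximum is 16 at w = -2.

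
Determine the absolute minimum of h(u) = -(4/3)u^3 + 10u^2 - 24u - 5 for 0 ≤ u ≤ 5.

-125/3

Differentiating, h'(u) = -4u^2 + 20u - 24; which vanishes at u = 2 and u = 3.
Compare values at every candidate in [0, 5]: h(0) = -5; h(2) = -71/3; h(3) = -23; h(5) = -125/3.
The minimum over the interval is -125/3, attained at u = 5.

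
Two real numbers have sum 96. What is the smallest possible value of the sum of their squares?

With a + b = 96, a^2 + b^2 = a^2 + (96 − a)^2.
The derivative 2a − 2(96 − a) = 4a − 192 vanishes at a = 48; second derivative 4 > 0, a minimum.
The minimum is 2·(48)^2 = 4608.

4608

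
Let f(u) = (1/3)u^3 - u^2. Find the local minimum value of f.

Critical points: f'(u) = u^2 - 2u vanishes at u = 0, 2.
Since f''(u) = 2u - 2, we get f''(0) = -2 < 0 ⇒ local maximum; f''(2) = 2 > 0 ⇒ local minimum.
So the local minimum value is f(2) = -4/3.

-4/3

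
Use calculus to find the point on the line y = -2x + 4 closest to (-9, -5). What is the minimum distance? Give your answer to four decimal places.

12.0748

Minimize D(x)^2 = (x + 9)^2 + (-2x + 9)^2.
d/dx[D^2] = 2(x + 9) + 2·(-2)·(-2x + 9) = 0 ⇒ x = 9/5.
Then y = 2/5 and the distance is √(729/5) ≈ 12.0748.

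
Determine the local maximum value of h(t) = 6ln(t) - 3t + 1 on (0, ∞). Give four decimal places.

h'(t) = 6/t − 3 = 0 gives t = 2.
h''(t) = -6/t², which is negative for t > 0, so this is a local maximum.
h(2) = 6·ln(2) - 6 + 1 ≈ -0.8411.

-0.8411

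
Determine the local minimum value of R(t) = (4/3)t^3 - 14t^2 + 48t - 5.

145/3

R'(t) = 4t^2 - 28t + 48. Setting R'(t) = 0 gives t ∈ {3, 4}.
Since R''(t) = 8t - 28, we get R''(3) = -4 < 0 ⇒ local maximum; R''(4) = 4 > 0 ⇒ local minimum.
So the local minimum value is R(4) = 145/3.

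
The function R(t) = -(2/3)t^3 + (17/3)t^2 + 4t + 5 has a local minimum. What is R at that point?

350/81

R'(t) = -2t^2 + (34/3)t + 4 = 0 at t = -1/3, 6.
Since R''(t) = -4t + 34/3, we get R''(-1/3) = 38/3 > 0 ⇒ local minimum; R''(6) = -38/3 < 0 ⇒ local maximum.
Thus R has its local minimum at t = -1/3, with value 350/81.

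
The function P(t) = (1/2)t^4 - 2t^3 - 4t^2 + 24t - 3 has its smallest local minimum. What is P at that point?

P'(t) = 2t^3 - 6t^2 - 8t + 24 = 0 at t = -2, 2, 3.
Since P''(t) = 6t^2 - 12t - 8, we get P''(-2) = 40 > 0 ⇒ local minimum; P''(2) = -8 < 0 ⇒ local maximum; P''(3) = 10 > 0 ⇒ local minimum.
The smallest local minimum is P(-2) = -43.

-43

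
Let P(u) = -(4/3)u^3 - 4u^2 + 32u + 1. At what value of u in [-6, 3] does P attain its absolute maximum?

2

Differentiating, P'(u) = -4u^2 - 8u + 32; which vanishes at u = -4 and u = 2.
Compare values at every candidate in [-6, 3]: P(-6) = -47; P(-4) = -317/3; P(2) = 115/3; P(3) = 25.
The maximum over the interval is 115/3, attained at u = 2.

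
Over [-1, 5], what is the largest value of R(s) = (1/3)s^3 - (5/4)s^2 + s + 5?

The derivative is s^2 - (5/2)s + 1, which vanishes at s = 1/2 and s = 2.
Compare values at every candidate in [-1, 5]: R(-1) = 29/12; R(1/2) = 251/48; R(2) = 14/3; R(5) = 245/12.
So the maximum is R(5) = 245/12.

245/12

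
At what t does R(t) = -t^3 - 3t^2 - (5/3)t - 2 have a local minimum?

-5/3

R'(t) = -3t^2 - 6t - 5/3. Setting R'(t) = 0 gives t ∈ {-5/3, -1/3}.
Since R''(t) = -6t - 6, we get R''(-5/3) = 4 > 0 ⇒ local minimum; R''(-1/3) = -4 < 0 ⇒ local maximum.
Thus R has its local minimum at t = -5/3, with value -79/27.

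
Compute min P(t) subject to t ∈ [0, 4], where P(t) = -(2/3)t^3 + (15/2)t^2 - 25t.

The derivative is -2t^2 + 15t - 25, whose only zero in [0, 4] is t = 5/2.
Evaluating at the critical points and endpoints: P(0) = 0, P(5/2) = -625/24, P(4) = -68/3.
The minimum over the interval is -625/24, attained at t = 5/2.

-625/24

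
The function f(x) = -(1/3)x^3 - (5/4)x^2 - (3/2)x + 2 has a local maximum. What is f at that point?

31/12

f'(x) = -x^2 - (5/2)x - 3/2 = 0 at x = -3/2, -1.
Since f''(x) = -2x - 5/2, we get f''(-3/2) = 1/2 > 0 ⇒ local minimum; f''(-1) = -1/2 < 0 ⇒ local maximum.
The local maximum is f(-1) = 31/12.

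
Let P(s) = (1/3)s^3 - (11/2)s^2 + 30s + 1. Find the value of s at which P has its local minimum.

6

P'(s) = s^2 - 11s + 30. Setting P'(s) = 0 gives s ∈ {5, 6}.
P''(s) = 2s - 11. P''(5) = -1 < 0 ⇒ local maximum; P''(6) = 1 > 0 ⇒ local minimum.
The local minimum is P(6) = 55.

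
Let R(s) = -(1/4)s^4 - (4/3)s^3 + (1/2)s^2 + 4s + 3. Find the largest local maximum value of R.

R'(s) = -s^3 - 4s^2 + s + 4 = 0 at s = -4, -1, 1.
R''(s) = -3s^2 - 8s + 1. R''(-4) = -15 < 0 ⇒ local maximum; R''(-1) = 6 > 0 ⇒ local minimum; R''(1) = -10 < 0 ⇒ local maximum.
The largest local maximum is R(-4) = 49/3.

49/3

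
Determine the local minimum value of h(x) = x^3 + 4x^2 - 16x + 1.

-293/27

h'(x) = 3x^2 + 8x - 16. Setting h'(x) = 0 gives x ∈ {-4, 4/3}.
Since h''(x) = 6x + 8, we get h''(-4) = -16 < 0 ⇒ local maximum; h''(4/3) = 16 > 0 ⇒ local minimum.
Thus h has its local minimum at x = 4/3, with value -293/27.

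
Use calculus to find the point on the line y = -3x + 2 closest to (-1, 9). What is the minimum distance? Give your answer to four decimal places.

1.2649

Minimize D(x)^2 = (x + 1)^2 + (-3x - 7)^2.
d/dx[D^2] = 2(x + 1) + 2·(-3)·(-3x - 7) = 0 ⇒ x = -11/5.
Then y = 43/5 and the distance is √(8/5) ≈ 1.2649.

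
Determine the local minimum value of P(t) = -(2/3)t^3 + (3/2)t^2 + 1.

P'(t) = -2t^2 + 3t = 0 at t = 0, 3/2.
Second-derivative test with P''(t) = -4t + 3: P''(0) = 3 > 0 ⇒ local minimum; P''(3/2) = -3 < 0 ⇒ local maximum.
Thus P has its local minimum at t = 0, with value 1.

1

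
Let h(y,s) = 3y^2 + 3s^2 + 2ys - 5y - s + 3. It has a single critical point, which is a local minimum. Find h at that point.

7/8

∂h/∂y = 6y + 2s - 5 = 0 and ∂h/∂s = 2y + 6s - 1 = 0, so (y, s) = (7/8, -1/8).
The Hessian has h_{yy} = 6, h_{ss} = 6, h_{ys} = 2, giving D = 32 > 0 with h_{yy} > 0, so the point is a local minimum.
h(7/8, -1/8) = 7/8.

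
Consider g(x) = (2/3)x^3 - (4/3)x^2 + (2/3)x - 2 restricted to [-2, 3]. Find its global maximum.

6

Differentiating, g'(x) = 2x^2 - (8/3)x + 2/3; which vanishes at x = 1/3 and x = 1.
Compare values at every candidate in [-2, 3]: g(-2) = -14, g(1/3) = -154/81, g(1) = -2, g(3) = 6.
Hence the absolute maximum is 6 at x = 3.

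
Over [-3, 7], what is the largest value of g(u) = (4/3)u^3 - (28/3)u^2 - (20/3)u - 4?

Differentiating, g'(u) = 4u^2 - (56/3)u - 20/3; which vanishes at u = -1/3 and u = 5.
Compare values at every candidate in [-3, 7]: g(-3) = -104, g(-1/3) = -232/81, g(5) = -104, g(7) = -152/3.
The maximum over the interval is -232/81, attained at u = -1/3.

-232/81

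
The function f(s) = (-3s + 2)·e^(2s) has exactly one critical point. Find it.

1/6

f'(s) = (-3)·e^(2s) + (-3s + 2)·2·e^(2s) = (-6s + 1)·e^(2s). Since e^(2s) > 0, the only critical point is s = 1/6.
f''(1/6) has the same sign as -6 < 0, so this is a local maximum.
f(1/6) = (3/2)·e^(1/3) ≈ 2.0934.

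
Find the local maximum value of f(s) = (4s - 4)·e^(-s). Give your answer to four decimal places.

0.5413

f'(s) = 4·e^(-s) + (4s - 4)·(-1)·e^(-s) = (-4s + 8)·e^(-s). Since e^(-s) > 0, the only critical point is s = 2.
f''(2) has the same sign as -4 < 0, so this is a local maximum.
f(2) = (4)·e^(-2) ≈ 0.5413.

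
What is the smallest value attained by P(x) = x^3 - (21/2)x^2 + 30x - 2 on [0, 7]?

-2

Differentiating, P'(x) = 3x^2 - 21x + 30; which vanishes at x = 2 and x = 5.
Candidates: P(0) = -2,  P(2) = 24,  P(5) = 21/2,  P(7) = 73/2.
Hence the absolute minimum is -2 at x = 0.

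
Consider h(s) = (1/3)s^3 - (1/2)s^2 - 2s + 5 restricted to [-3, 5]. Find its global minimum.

-5/2

Differentiating, h'(s) = s^2 - s - 2; which vanishes at s = -1 and s = 2.
Compare values at every candidate in [-3, 5]: h(-3) = -5/2; h(-1) = 37/6; h(2) = 5/3; h(5) = 145/6.
The minimum over the interval is -5/2, attained at s = -3.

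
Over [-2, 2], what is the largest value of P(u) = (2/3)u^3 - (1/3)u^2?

4

The derivative is 2u^2 - (2/3)u, which vanishes at u = 0 and u = 1/3.
Evaluating at the critical points and endpoints: P(-2) = -20/3; P(0) = 0; P(1/3) = -1/81; P(2) = 4.
Hence the absolute maximum is 4 at u = 2.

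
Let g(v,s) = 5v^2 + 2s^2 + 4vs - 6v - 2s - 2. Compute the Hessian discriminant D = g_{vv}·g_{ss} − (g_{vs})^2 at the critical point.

∂g/∂v = 10v + 4s - 6 = 0 and ∂g/∂s = 4v + 4s - 2 = 0, so (v, s) = (2/3, -1/6).
The Hessian has g_{vv} = 10, g_{ss} = 4, g_{vs} = 4, giving D = 24 > 0 with g_{vv} > 0, so the point is a local minimum.
D = (10)·(4) − (4)^2 = 24.

24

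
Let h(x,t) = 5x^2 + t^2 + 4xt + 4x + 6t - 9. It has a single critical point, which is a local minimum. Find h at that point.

-34

∂h/∂x = 10x + 4t + 4 = 0 and ∂h/∂t = 4x + 2t + 6 = 0, so (x, t) = (4, -11).
The Hessian has h_{xx} = 10, h_{tt} = 2, h_{xt} = 4, giving D = 4 > 0 with h_{xx} > 0, so the point is a local minimum.
h(4, -11) = -34.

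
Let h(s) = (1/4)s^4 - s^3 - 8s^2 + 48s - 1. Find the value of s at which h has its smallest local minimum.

Critical points: h'(s) = s^3 - 3s^2 - 16s + 48 vanishes at s = -4, 3, 4.
Since h''(s) = 3s^2 - 6s - 16, we get h''(-4) = 56 > 0 ⇒ local minimum; h''(3) = -7 < 0 ⇒ local maximum; h''(4) = 8 > 0 ⇒ local minimum.
Thus h has its smallest local minimum at s = -4, with value -193.

-4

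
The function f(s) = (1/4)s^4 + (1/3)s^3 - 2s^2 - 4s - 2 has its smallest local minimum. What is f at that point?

-34/3

f'(s) = s^3 + s^2 - 4s - 4 = 0 at s = -2, -1, 2.
Second-derivative test with f''(s) = 3s^2 + 2s - 4: f''(-2) = 4 > 0 ⇒ local minimum; f''(-1) = -3 < 0 ⇒ local maximum; f''(2) = 12 > 0 ⇒ local minimum.
The smallest local minimum is f(2) = -34/3.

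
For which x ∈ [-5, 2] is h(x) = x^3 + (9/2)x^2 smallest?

-5

h'(x) = 3x^2 + 9x, which vanishes at x = -3 and x = 0.
Compare values at every candidate in [-5, 2]: h(-5) = -25/2,  h(-3) = 27/2,  h(0) = 0,  h(2) = 26.
The minimum over the interval is -25/2, attained at x = -5.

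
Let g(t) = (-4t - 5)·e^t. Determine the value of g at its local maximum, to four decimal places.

0.4216

g'(t) = (-4)·e^t + (-4t - 5)·1·e^t = (-4t - 9)·e^t. Since e^t > 0, the only critical point is t = -9/4.
g''(-9/4) has the same sign as -4 < 0, so this is a local maximum.
g(-9/4) = (4)·e^(-9/4) ≈ 0.4216.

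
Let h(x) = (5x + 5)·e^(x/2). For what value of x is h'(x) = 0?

h'(x) = 5·e^(x/2) + (5x + 5)·(1/2)·e^(x/2) = ((5/2)x + 15/2)·e^(x/2). Since e^(x/2) > 0, the only critical point is x = -3.
h''(-3) has the same sign as 5/2 > 0, so this is a local minimum.
h(-3) = (-10)·e^(-3/2) ≈ -2.2313.

-3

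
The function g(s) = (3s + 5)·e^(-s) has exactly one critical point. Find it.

-2/3

Differentiating with the product rule gives g'(s) = (-3s - 2)·e^(-s). Since e^(-s) > 0, the only critical point is s = -2/3.
g''(-2/3) has the same sign as -3 < 0, so this is a local maximum.
g(-2/3) = (3)·e^(2/3) ≈ 5.8432.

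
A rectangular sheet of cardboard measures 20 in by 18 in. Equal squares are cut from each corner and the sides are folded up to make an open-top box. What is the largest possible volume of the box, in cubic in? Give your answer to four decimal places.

504.9140

With cut size x, the volume is V(x) = x(20 − 2x)(18 − 2x) for 0 < x < 9.
V'(x) = 12x^2 − 152x + 360. Setting V'(x) = 0 gives x ≈ 3.1535 (the root in (0, 9)).
V''(x) = 24x − 152 is negative there, so this is the maximum; V ≈ 504.9140.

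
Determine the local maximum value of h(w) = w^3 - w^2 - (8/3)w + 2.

Critical points: h'(w) = 3w^2 - 2w - 8/3 vanishes at w = -2/3, 4/3.
Since h''(w) = 6w - 2, we get h''(-2/3) = -6 < 0 ⇒ local maximum; h''(4/3) = 6 > 0 ⇒ local minimum.
Thus h has its local maximum at w = -2/3, with value 82/27.

82/27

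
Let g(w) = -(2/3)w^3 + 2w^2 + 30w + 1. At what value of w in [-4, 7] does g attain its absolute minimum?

g'(w) = -2w^2 + 4w + 30, which vanishes at w = -3 and w = 5.
Compare values at every candidate in [-4, 7]: g(-4) = -133/3, g(-3) = -53, g(5) = 353/3, g(7) = 241/3.
So the minimum is g(-3) = -53.

-3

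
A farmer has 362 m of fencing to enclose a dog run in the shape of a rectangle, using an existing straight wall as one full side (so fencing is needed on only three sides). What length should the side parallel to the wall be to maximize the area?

Let the sides perpendicular to the wall have length x and the parallel side y, so 2x + y = 362 and the area is A = xy = x(362 − 2x).
A'(x) = 362 − 4x = 0 gives x = 181/2, and A''(x) = −4 < 0 confirms a maximum.
Then y = 362 − 2·181/2 = 181 and A = 32761/2.

181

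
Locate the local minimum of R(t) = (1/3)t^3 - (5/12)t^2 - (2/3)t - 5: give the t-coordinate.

4/3

R'(t) = t^2 - (5/6)t - 2/3. Setting R'(t) = 0 gives t ∈ {-1/2, 4/3}.
R''(t) = 2t - 5/6. R''(-1/2) = -11/6 < 0 ⇒ local maximum; R''(4/3) = 11/6 > 0 ⇒ local minimum.
Thus R has its local minimum at t = 4/3, with value -473/81.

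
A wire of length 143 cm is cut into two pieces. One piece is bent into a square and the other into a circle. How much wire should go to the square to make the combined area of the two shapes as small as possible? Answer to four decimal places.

80.0942

Let x be the length used for the square. Square side x/4; circle radius (143−x)/(2π).
A(x) = (x/4)² + π·((143−x)/(2π))² = x²/16 + (143−x)²/(4π) for 0 ≤ x ≤ 143. A'(x) = x/8 − (143−x)/(2π) = 0 gives x = 4·143/(π+4) ≈ 80.0942.
A'' = 1/8 + 1/(2π) > 0, so this gives the minimum combined area; x ≈ 80.0942 cm to the square.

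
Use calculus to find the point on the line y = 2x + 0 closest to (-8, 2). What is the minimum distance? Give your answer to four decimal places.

Minimize D(x)^2 = (x + 8)^2 + (2x - 2)^2.
d/dx[D^2] = 2(x + 8) + 2·2·(2x - 2) = 0 ⇒ x = -4/5.
Then y = -8/5 and the distance is √(324/5) ≈ 8.0498.

8.0498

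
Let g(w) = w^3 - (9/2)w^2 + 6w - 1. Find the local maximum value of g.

3/2

g'(w) = 3w^2 - 9w + 6. Setting g'(w) = 0 gives w ∈ {1, 2}.
g''(w) = 6w - 9. g''(1) = -3 < 0 ⇒ local maximum; g''(2) = 3 > 0 ⇒ local minimum.
The local maximum is g(1) = 3/2.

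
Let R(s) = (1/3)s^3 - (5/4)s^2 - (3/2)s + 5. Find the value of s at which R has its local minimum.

3

Critical points: R'(s) = s^2 - (5/2)s - 3/2 vanishes at s = -1/2, 3.
Since R''(s) = 2s - 5/2, we get R''(-1/2) = -7/2 < 0 ⇒ local maximum; R''(3) = 7/2 > 0 ⇒ local minimum.
Thus R has its local minimum at s = 3, with value -7/4.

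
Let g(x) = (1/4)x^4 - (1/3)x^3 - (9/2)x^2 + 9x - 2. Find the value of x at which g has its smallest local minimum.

-3

g'(x) = x^3 - x^2 - 9x + 9. Setting g'(x) = 0 gives x ∈ {-3, 1, 3}.
Second-derivative test with g''(x) = 3x^2 - 2x - 9: g''(-3) = 24 > 0 ⇒ local minimum; g''(1) = -8 < 0 ⇒ local maximum; g''(3) = 12 > 0 ⇒ local minimum.
Thus g has its smallest local minimum at x = -3, with value -161/4.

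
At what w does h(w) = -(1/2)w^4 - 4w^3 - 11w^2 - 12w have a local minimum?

-2

h'(w) = -2w^3 - 12w^2 - 22w - 12. Setting h'(w) = 0 gives w ∈ {-3, -2, -1}.
Second-derivative test with h''(w) = -6w^2 - 24w - 22: h''(-3) = -4 < 0 ⇒ local maximum; h''(-2) = 2 > 0 ⇒ local minimum; h''(-1) = -4 < 0 ⇒ local maximum.
So the local minimum value is h(-2) = 4.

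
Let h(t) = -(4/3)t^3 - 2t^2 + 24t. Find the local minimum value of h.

Critical points: h'(t) = -4t^2 - 4t + 24 vanishes at t = -3, 2.
h''(t) = -8t - 4. h''(-3) = 20 > 0 ⇒ local minimum; h''(2) = -20 < 0 ⇒ local maximum.
The local minimum is h(-3) = -54.

-54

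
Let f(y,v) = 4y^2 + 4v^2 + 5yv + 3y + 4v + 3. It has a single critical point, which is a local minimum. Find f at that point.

77/39

∂f/∂y = 8y + 5v + 3 = 0 and ∂f/∂v = 5y + 8v + 4 = 0, so (y, v) = (-4/39, -17/39).
The Hessian has f_{yy} = 8, f_{vv} = 8, f_{yv} = 5, giving D = 39 > 0 with f_{yy} > 0, so the point is a local minimum.
f(-4/39, -17/39) = 77/39.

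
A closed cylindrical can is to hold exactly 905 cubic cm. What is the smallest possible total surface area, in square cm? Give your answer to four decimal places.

With radius r and height h, πr²h = 905 so h = 905/(πr²), and S(r) = 2πr² + 2πrh = 2πr² + 2·905/r.
S'(r) = 4πr − 2·905/r² = 0 ⇒ r³ = 905/(2π), so r ≈ 5.2419 and h = 2r ≈ 10.4838.
S''(r) = 4π + 4·905/r³ > 0, so this is the minimum; S ≈ 517.9410.

517.9410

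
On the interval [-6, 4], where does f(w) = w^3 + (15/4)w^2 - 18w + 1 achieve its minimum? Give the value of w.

3/2

The derivative is 3w^2 + (15/2)w - 18, which vanishes at w = -4 and w = 3/2.
Evaluating at the critical points and endpoints: f(-6) = 28; f(-4) = 69; f(3/2) = -227/16; f(4) = 53.
Hence the absolute minimum is -227/16 at w = 3/2.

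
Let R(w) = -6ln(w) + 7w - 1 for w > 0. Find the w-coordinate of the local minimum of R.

6/7

R'(w) = -6/w + 7 = 0 gives w = 6/7.
R''(w) = 6/w², which is positive for w > 0, so this is a local minimum.
R(6/7) = -6·ln(6/7) + 6 - 1 ≈ 5.9249.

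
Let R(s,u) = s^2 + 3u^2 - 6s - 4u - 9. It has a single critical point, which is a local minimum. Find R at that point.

-58/3

∂R/∂s = 2s - 6 = 0 and ∂R/∂u = 6u - 4 = 0, so (s, u) = (3, 2/3).
The Hessian has R_{ss} = 2, R_{uu} = 6, R_{su} = 0, giving D = 12 > 0 with R_{ss} > 0, so the point is a local minimum.
R(3, 2/3) = -58/3.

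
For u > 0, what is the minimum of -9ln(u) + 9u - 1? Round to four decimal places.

8.0000

g'(u) = -9/u + 9 = 0 gives u = 1.
g''(u) = 9/u², which is positive for u > 0, so this is a local minimum.
g(1) = -9·ln(1) + 9 - 1 ≈ 8.0000.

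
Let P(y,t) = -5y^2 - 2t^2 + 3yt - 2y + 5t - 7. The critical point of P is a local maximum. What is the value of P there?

∂P/∂y = -10y + 3t - 2 = 0 and ∂P/∂t = 3y - 4t + 5 = 0, so (y, t) = (7/31, 44/31).
The Hessian has P_{yy} = -10, P_{tt} = -4, P_{yt} = 3, giving D = 31 > 0 with P_{yy} < 0, so the point is a local maximum.
P(7/31, 44/31) = -114/31.

-114/31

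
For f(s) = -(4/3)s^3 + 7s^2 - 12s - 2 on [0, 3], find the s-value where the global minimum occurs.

3

The derivative is -4s^2 + 14s - 12, which vanishes at s = 3/2 and s = 2.
Compare values at every candidate in [0, 3]: f(0) = -2; f(3/2) = -35/4; f(2) = -26/3; f(3) = -11.
The minimum over the interval is -11, attained at s = 3.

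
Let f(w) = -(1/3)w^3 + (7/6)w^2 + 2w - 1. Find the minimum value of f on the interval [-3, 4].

f'(w) = -w^2 + (7/3)w + 2, which vanishes at w = -2/3 and w = 3.
Compare values at every candidate in [-3, 4]: f(-3) = 25/2, f(-2/3) = -139/81, f(3) = 13/2, f(4) = 13/3.
The minimum over the interval is -139/81, attained at w = -2/3.

-139/81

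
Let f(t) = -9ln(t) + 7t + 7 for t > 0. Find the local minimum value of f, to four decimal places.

f'(t) = -9/t + 7 = 0 gives t = 9/7.
f''(t) = 9/t², which is positive for t > 0, so this is a local minimum.
f(9/7) = -9·ln(9/7) + 9 + 7 ≈ 13.7382.

13.7382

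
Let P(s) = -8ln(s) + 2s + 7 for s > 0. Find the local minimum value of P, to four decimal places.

3.9096

P'(s) = -8/s + 2 = 0 gives s = 4.
P''(s) = 8/s², which is positive for s > 0, so this is a local minimum.
P(4) = -8·ln(4) + 8 + 7 ≈ 3.9096.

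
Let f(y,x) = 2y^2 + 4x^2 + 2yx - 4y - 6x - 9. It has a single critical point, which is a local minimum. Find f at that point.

∂f/∂y = 4y + 2x - 4 = 0 and ∂f/∂x = 2y + 8x - 6 = 0, so (y, x) = (5/7, 4/7).
The Hessian has f_{yy} = 4, f_{xx} = 8, f_{yx} = 2, giving D = 28 > 0 with f_{yy} > 0, so the point is a local minimum.
f(5/7, 4/7) = -85/7.

-85/7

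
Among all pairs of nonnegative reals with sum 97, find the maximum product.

9409/4

With x + y = 97, the product is P(x) = x(97 − x).
P'(x) = 97 − 2x = 0 gives x = 97/2; P'' = −2 < 0, so this is the maximum.
P = 97/2·97/2 = 9409/4.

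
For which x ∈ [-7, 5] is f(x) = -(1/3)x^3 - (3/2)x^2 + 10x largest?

f'(x) = -x^2 - 3x + 10, which vanishes at x = -5 and x = 2.
Evaluating at the critical points and endpoints: f(-7) = -175/6,  f(-5) = -275/6,  f(2) = 34/3,  f(5) = -175/6.
The maximum over the interval is 34/3, attained at x = 2.

2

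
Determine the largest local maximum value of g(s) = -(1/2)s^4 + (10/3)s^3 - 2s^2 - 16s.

61/6

Critical points: g'(s) = -2s^3 + 10s^2 - 4s - 16 vanishes at s = -1, 2, 4.
Second-derivative test with g''(s) = -6s^2 + 20s - 4: g''(-1) = -30 < 0 ⇒ local maximum; g''(2) = 12 > 0 ⇒ local minimum; g''(4) = -20 < 0 ⇒ local maximum.
So the largest local maximum value is g(-1) = 61/6.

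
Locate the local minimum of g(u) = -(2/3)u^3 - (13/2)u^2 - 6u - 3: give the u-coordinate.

-6

g'(u) = -2u^2 - 13u - 6. Setting g'(u) = 0 gives u ∈ {-6, -1/2}.
Second-derivative test with g''(u) = -4u - 13: g''(-6) = 11 > 0 ⇒ local minimum; g''(-1/2) = -11 < 0 ⇒ local maximum.
So the local minimum value is g(-6) = -57.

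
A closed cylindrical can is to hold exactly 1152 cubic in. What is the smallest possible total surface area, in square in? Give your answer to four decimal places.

With radius r and height h, πr²h = 1152 so h = 1152/(πr²), and S(r) = 2πr² + 2πrh = 2πr² + 2·1152/r.
S'(r) = 4πr − 2·1152/r² = 0 ⇒ r³ = 1152/(2π), so r ≈ 5.6810 and h = 2r ≈ 11.3620.
S''(r) = 4π + 4·1152/r³ > 0, so this is the minimum; S ≈ 608.3444.

608.3444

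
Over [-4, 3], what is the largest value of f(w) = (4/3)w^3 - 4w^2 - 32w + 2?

118/3

Differentiating, f'(w) = 4w^2 - 8w - 32; whose only zero in [-4, 3] is w = -2.
Compare values at every candidate in [-4, 3]: f(-4) = -58/3,  f(-2) = 118/3,  f(3) = -94.
Hence the absolute maximum is 118/3 at w = -2.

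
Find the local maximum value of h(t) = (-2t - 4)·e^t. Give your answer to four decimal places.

0.0996

By the product rule, h'(t) = (-2t - 6)·e^t. Since e^t > 0, the only critical point is t = -3.
h''(-3) has the same sign as -2 < 0, so this is a local maximum.
h(-3) = (2)·e^(-3) ≈ 0.0996.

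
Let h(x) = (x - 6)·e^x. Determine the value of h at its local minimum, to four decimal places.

-148.4132

By the product rule, h'(x) = (x - 5)·e^x. Since e^x > 0, the only critical point is x = 5.
h''(5) has the same sign as 1 > 0, so this is a local minimum.
h(5) = (-1)·e^(5) ≈ -148.4132.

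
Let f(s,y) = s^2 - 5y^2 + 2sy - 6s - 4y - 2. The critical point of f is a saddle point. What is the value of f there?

-65/6

∂f/∂s = 2s + 2y - 6 = 0 and ∂f/∂y = 2s - 10y - 4 = 0, so (s, y) = (17/6, 1/6).
The Hessian has f_{ss} = 2, f_{yy} = -10, f_{sy} = 2, giving D = -24 < 0, so the point is a saddle point.
f(17/6, 1/6) = -65/6.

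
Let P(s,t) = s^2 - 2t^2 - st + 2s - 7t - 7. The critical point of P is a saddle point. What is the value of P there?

-4

∂P/∂s = 2s - t + 2 = 0 and ∂P/∂t = -s - 4t - 7 = 0, so (s, t) = (-5/3, -4/3).
The Hessian has P_{ss} = 2, P_{tt} = -4, P_{st} = -1, giving D = -9 < 0, so the point is a saddle point.
P(-5/3, -4/3) = -4.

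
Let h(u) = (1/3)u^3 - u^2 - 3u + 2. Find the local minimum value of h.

-7

Critical points: h'(u) = u^2 - 2u - 3 vanishes at u = -1, 3.
h''(u) = 2u - 2. h''(-1) = -4 < 0 ⇒ local maximum; h''(3) = 4 > 0 ⇒ local minimum.
The local minimum is h(3) = -7.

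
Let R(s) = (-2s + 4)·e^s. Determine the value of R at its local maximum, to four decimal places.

By the product rule, R'(s) = (-2s + 2)·e^s. Since e^s > 0, the only critical point is s = 1.
R''(1) has the same sign as -2 < 0, so this is a local maximum.
R(1) = (2)·e^(1) ≈ 5.4366.

5.4366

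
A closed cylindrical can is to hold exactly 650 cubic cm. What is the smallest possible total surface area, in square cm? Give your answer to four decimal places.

415.3907

With radius r and height h, πr²h = 650 so h = 650/(πr²), and S(r) = 2πr² + 2πrh = 2πr² + 2·650/r.
S'(r) = 4πr − 2·650/r² = 0 ⇒ r³ = 650/(2π), so r ≈ 4.6944 and h = 2r ≈ 9.3888.
S''(r) = 4π + 4·650/r³ > 0, so this is the minimum; S ≈ 415.3907.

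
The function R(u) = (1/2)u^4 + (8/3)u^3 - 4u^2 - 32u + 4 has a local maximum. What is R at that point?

116/3

Critical points: R'(u) = 2u^3 + 8u^2 - 8u - 32 vanishes at u = -4, -2, 2.
Second-derivative test with R''(u) = 6u^2 + 16u - 8: R''(-4) = 24 > 0 ⇒ local minimum; R''(-2) = -16 < 0 ⇒ local maximum; R''(2) = 48 > 0 ⇒ local minimum.
So the local maximum value is R(-2) = 116/3.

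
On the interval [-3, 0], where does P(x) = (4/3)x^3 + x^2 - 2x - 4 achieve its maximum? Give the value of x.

-1

Differentiating, P'(x) = 4x^2 + 2x - 2; whose only zero in [-3, 0] is x = -1.
Evaluating at the critical points and endpoints: P(-3) = -25; P(-1) = -7/3; P(0) = -4.
The maximum over the interval is -7/3, attained at x = -1.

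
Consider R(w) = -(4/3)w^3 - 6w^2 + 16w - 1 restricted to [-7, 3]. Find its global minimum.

-227/3

Differentiating, R'(w) = -4w^2 - 12w + 16; which vanishes at w = -4 and w = 1.
Candidates: R(-7) = 151/3,  R(-4) = -227/3,  R(1) = 23/3,  R(3) = -43.
So the minimum is R(-4) = -227/3.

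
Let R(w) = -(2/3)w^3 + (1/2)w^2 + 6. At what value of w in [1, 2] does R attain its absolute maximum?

Differentiating, R'(w) = -2w^2 + w; which has no zeros in [1, 2].
Compare values at every candidate in [1, 2]: R(1) = 35/6,  R(2) = 8/3.
Hence the absolute maximum is 35/6 at w = 1.

1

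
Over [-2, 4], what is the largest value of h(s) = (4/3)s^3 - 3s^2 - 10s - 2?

Differentiating, h'(s) = 4s^2 - 6s - 10; which vanishes at s = -1 and s = 5/2.
Compare values at every candidate in [-2, 4]: h(-2) = -14/3,  h(-1) = 11/3,  h(5/2) = -299/12,  h(4) = -14/3.
So the maximum is h(-1) = 11/3.

11/3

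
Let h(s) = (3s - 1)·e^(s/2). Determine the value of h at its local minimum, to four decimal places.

-2.6076

h'(s) = 3·e^(s/2) + (3s - 1)·(1/2)·e^(s/2) = ((3/2)s + 5/2)·e^(s/2). Since e^(s/2) > 0, the only critical point is s = -5/3.
h''(-5/3) has the same sign as 3/2 > 0, so this is a local minimum.
h(-5/3) = (-6)·e^(-5/6) ≈ -2.6076.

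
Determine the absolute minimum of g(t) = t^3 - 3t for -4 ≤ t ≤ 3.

Differentiating, g'(t) = 3t^2 - 3; which vanishes at t = -1 and t = 1.
Compare values at every candidate in [-4, 3]: g(-4) = -52, g(-1) = 2, g(1) = -2, g(3) = 18.
The minimum over the interval is -52, attained at t = -4.

-52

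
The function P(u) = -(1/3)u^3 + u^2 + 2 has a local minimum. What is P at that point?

P'(u) = -u^2 + 2u. Setting P'(u) = 0 gives u ∈ {0, 2}.
P''(u) = -2u + 2. P''(0) = 2 > 0 ⇒ local minimum; P''(2) = -2 < 0 ⇒ local maximum.
The local minimum is P(0) = 2.

2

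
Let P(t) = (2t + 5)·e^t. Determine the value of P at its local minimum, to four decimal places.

P'(t) = 2·e^t + (2t + 5)·1·e^t = (2t + 7)·e^t. Since e^t > 0, the only critical point is t = -7/2.
P''(-7/2) has the same sign as 2 > 0, so this is a local minimum.
P(-7/2) = (-2)·e^(-7/2) ≈ -0.0604.

-0.0604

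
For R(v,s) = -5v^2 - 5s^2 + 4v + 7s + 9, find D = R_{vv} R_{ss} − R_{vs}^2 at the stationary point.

∂R/∂v = -10v + 4 = 0 and ∂R/∂s = -10s + 7 = 0, so (v, s) = (2/5, 7/10).
The Hessian has R_{vv} = -10, R_{ss} = -10, R_{vs} = 0, giving D = 100 > 0 with R_{vv} < 0, so the point is a local maximum.
D = (-10)·(-10) − (0)^2 = 100.

100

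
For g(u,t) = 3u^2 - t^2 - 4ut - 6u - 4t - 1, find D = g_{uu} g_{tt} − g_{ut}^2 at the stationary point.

-28

∂g/∂u = 6u - 4t - 6 = 0 and ∂g/∂t = -4u - 2t - 4 = 0, so (u, t) = (-1/7, -12/7).
The Hessian has g_{uu} = 6, g_{tt} = -2, g_{ut} = -4, giving D = -28 < 0, so the point is a saddle point.
D = (6)·(-2) − (-4)^2 = -28.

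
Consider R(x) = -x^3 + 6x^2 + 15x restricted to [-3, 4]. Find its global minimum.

-8

The derivative is -3x^2 + 12x + 15, whose only zero in [-3, 4] is x = -1.
Compare values at every candidate in [-3, 4]: R(-3) = 36, R(-1) = -8, R(4) = 92.
So the minimum is R(-1) = -8.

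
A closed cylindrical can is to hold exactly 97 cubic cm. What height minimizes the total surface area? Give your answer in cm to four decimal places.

With radius r and height h, πr²h = 97 so h = 97/(πr²), and S(r) = 2πr² + 2πrh = 2πr² + 2·97/r.
S'(r) = 4πr − 2·97/r² = 0 ⇒ r³ = 97/(2π), so r ≈ 2.4900 and h = 2r ≈ 4.9800.
S''(r) = 4π + 4·97/r³ > 0, so this is the minimum; S ≈ 116.8680.

4.9800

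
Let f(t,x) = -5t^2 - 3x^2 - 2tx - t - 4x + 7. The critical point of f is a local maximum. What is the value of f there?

467/56

∂f/∂t = -10t - 2x - 1 = 0 and ∂f/∂x = -2t - 6x - 4 = 0, so (t, x) = (1/28, -19/28).
The Hessian has f_{tt} = -10, f_{xx} = -6, f_{tx} = -2, giving D = 56 > 0 with f_{tt} < 0, so the point is a local maximum.
f(1/28, -19/28) = 467/56.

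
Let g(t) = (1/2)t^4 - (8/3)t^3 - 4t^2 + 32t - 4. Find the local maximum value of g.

g'(t) = 2t^3 - 8t^2 - 8t + 32. Setting g'(t) = 0 gives t ∈ {-2, 2, 4}.
Second-derivative test with g''(t) = 6t^2 - 16t - 8: g''(-2) = 48 > 0 ⇒ local minimum; g''(2) = -16 < 0 ⇒ local maximum; g''(4) = 24 > 0 ⇒ local minimum.
Thus g has its local maximum at t = 2, with value 92/3.

92/3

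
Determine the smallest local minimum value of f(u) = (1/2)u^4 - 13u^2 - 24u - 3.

-179

f'(u) = 2u^3 - 26u - 24 = 0 at u = -3, -1, 4.
Second-derivative test with f''(u) = 6u^2 - 26: f''(-3) = 28 > 0 ⇒ local minimum; f''(-1) = -20 < 0 ⇒ local maximum; f''(4) = 70 > 0 ⇒ local minimum.
Thus f has its smallest local minimum at u = 4, with value -179.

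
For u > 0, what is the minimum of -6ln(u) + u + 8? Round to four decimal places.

3.2494

P'(u) = -6/u + 1 = 0 gives u = 6.
P''(u) = 6/u², which is positive for u > 0, so this is a local minimum.
P(6) = -6·ln(6) + 6 + 8 ≈ 3.2494.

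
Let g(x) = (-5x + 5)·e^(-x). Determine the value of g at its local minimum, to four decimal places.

Differentiating with the product rule gives g'(x) = (5x - 10)·e^(-x). Since e^(-x) > 0, the only critical point is x = 2.
g''(2) has the same sign as 5 > 0, so this is a local minimum.
g(2) = (-5)·e^(-2) ≈ -0.6767.

-0.6767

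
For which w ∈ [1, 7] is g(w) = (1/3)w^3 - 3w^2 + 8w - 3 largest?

Differentiating, g'(w) = w^2 - 6w + 8; which vanishes at w = 2 and w = 4.
Compare values at every candidate in [1, 7]: g(1) = 7/3; g(2) = 11/3; g(4) = 7/3; g(7) = 61/3.
So the maximum is g(7) = 61/3.

7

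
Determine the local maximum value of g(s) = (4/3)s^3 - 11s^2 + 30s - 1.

313/12

g'(s) = 4s^2 - 22s + 30 = 0 at s = 5/2, 3.
Since g''(s) = 8s - 22, we get g''(5/2) = -2 < 0 ⇒ local maximum; g''(3) = 2 > 0 ⇒ local minimum.
Thus g has its local maximum at s = 5/2, with value 313/12.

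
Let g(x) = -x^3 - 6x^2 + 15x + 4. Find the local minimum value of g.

-96

g'(x) = -3x^2 - 12x + 15. Setting g'(x) = 0 gives x ∈ {-5, 1}.
g''(x) = -6x - 12. g''(-5) = 18 > 0 ⇒ local minimum; g''(1) = -18 < 0 ⇒ local maximum.
The local minimum is g(-5) = -96.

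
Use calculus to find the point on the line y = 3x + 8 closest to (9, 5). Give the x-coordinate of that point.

Minimize D(x)^2 = (x - 9)^2 + (3x + 3)^2.
d/dx[D^2] = 2(x - 9) + 2·3·(3x + 3) = 0 ⇒ x = 0.
Then y = 8 and the distance is √(90) ≈ 9.4868.

0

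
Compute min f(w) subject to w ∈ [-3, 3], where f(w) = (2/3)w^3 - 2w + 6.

The derivative is 2w^2 - 2, which vanishes at w = -1 and w = 1.
Candidates: f(-3) = -6,  f(-1) = 22/3,  f(1) = 14/3,  f(3) = 18.
Hence the absolute minimum is -6 at w = -3.

-6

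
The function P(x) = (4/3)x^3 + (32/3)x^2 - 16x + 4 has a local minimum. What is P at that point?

-124/81

Critical points: P'(x) = 4x^2 + (64/3)x - 16 vanishes at x = -6, 2/3.
Second-derivative test with P''(x) = 8x + 64/3: P''(-6) = -80/3 < 0 ⇒ local maximum; P''(2/3) = 80/3 > 0 ⇒ local minimum.
Thus P has its local minimum at x = 2/3, with value -124/81.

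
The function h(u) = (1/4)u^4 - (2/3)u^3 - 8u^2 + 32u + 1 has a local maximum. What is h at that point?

95/3

h'(u) = u^3 - 2u^2 - 16u + 32 = 0 at u = -4, 2, 4.
Second-derivative test with h''(u) = 3u^2 - 4u - 16: h''(-4) = 48 > 0 ⇒ local minimum; h''(2) = -12 < 0 ⇒ local maximum; h''(4) = 16 > 0 ⇒ local minimum.
The local maximum is h(2) = 95/3.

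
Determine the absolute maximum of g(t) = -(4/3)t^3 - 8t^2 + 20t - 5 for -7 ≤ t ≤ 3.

17/3

g'(t) = -4t^2 - 16t + 20, which vanishes at t = -5 and t = 1.
Evaluating at the critical points and endpoints: g(-7) = -239/3, g(-5) = -415/3, g(1) = 17/3, g(3) = -53.
Hence the absolute maximum is 17/3 at t = 1.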